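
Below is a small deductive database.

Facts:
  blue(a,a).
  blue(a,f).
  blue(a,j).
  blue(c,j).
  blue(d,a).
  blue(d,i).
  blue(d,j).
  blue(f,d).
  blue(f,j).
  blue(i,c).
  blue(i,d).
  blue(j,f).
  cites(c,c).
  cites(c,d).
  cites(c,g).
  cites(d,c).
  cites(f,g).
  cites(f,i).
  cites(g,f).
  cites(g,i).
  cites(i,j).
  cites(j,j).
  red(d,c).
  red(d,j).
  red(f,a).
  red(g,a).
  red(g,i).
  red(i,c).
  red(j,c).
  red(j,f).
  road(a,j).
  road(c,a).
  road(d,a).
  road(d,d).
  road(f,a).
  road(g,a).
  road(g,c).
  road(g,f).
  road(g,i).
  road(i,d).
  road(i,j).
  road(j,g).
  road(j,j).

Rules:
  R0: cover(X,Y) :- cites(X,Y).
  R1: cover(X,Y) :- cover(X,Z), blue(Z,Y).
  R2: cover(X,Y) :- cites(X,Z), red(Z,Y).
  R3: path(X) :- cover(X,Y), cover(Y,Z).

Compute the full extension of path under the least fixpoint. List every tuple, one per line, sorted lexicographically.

path(c)
path(d)
path(f)
path(g)
path(i)
path(j)

round 1: derive cover(c,c) via R0 from cites(c,c)
round 1: derive cover(c,d) via R0 from cites(c,d)
round 1: derive cover(c,g) via R0 from cites(c,g)
round 1: derive cover(d,c) via R0 from cites(d,c)
round 1: derive cover(f,g) via R0 from cites(f,g)
round 1: derive cover(f,i) via R0 from cites(f,i)
round 1: derive cover(g,f) via R0 from cites(g,f)
round 1: derive cover(g,i) via R0 from cites(g,i)
round 1: derive cover(i,j) via R0 from cites(i,j)
round 1: derive cover(j,j) via R0 from cites(j,j)
round 1: derive cover(c,a) via R2 from cites(c,g), red(g,a)
round 1: derive cover(c,i) via R2 from cites(c,g), red(g,i)
round 1: derive cover(c,j) via R2 from cites(c,d), red(d,j)
round 1: derive cover(f,a) via R2 from cites(f,g), red(g,a)
round 1: derive cover(f,c) via R2 from cites(f,i), red(i,c)
round 1: derive cover(g,a) via R2 from cites(g,f), red(f,a)
round 1: derive cover(g,c) via R2 from cites(g,i), red(i,c)
round 1: derive cover(i,c) via R2 from cites(i,j), red(j,c)
round 1: derive cover(i,f) via R2 from cites(i,j), red(j,f)
round 1: derive cover(j,c) via R2 from cites(j,j), red(j,c)
round 1: derive cover(j,f) via R2 from cites(j,j), red(j,f)
round 2: derive cover(c,f) via R1 from cover(c,a), blue(a,f)
round 2: derive cover(d,j) via R1 from cover(d,c), blue(c,j)
round 2: derive cover(f,d) via R1 from cover(f,i), blue(i,d)
round 2: derive cover(f,f) via R1 from cover(f,a), blue(a,f)
round 2: derive cover(f,j) via R1 from cover(f,a), blue(a,j)
round 2: derive cover(g,d) via R1 from cover(g,f), blue(f,d)
round 2: derive cover(g,j) via R1 from cover(g,a), blue(a,j)
round 2: derive cover(i,d) via R1 from cover(i,f), blue(f,d)
round 2: derive cover(j,d) via R1 from cover(j,f), blue(f,d)
round 2: derive path(c) via R3 from cover(c,c), cover(c,a)
round 2: derive path(d) via R3 from cover(d,c), cover(c,a)
round 2: derive path(f) via R3 from cover(f,c), cover(c,a)
round 2: derive path(g) via R3 from cover(g,c), cover(c,a)
round 2: derive path(i) via R3 from cover(i,c), cover(c,a)
round 2: derive path(j) via R3 from cover(j,c), cover(c,a)
round 3: derive cover(d,f) via R1 from cover(d,j), blue(j,f)
round 3: derive cover(i,a) via R1 from cover(i,d), blue(d,a)
round 3: derive cover(i,i) via R1 from cover(i,d), blue(d,i)
round 3: derive cover(j,a) via R1 from cover(j,d), blue(d,a)
round 3: derive cover(j,i) via R1 from cover(j,d), blue(d,i)
round 4: derive cover(d,d) via R1 from cover(d,f), blue(f,d)
round 5: derive cover(d,a) via R1 from cover(d,d), blue(d,a)
round 5: derive cover(d,i) via R1 from cover(d,d), blue(d,i)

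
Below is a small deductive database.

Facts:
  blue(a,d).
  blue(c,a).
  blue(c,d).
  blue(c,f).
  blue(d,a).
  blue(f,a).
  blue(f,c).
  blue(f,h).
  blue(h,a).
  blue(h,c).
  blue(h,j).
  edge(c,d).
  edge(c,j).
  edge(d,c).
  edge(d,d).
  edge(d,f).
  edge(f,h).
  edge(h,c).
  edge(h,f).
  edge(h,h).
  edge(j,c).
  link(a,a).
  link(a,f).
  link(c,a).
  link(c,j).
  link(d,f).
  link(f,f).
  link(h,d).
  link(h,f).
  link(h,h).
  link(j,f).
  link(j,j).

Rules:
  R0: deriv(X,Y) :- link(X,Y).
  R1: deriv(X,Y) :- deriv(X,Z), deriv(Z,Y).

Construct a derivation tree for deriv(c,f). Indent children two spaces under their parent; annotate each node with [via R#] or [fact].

deriv(c,f)  [via R1]
  deriv(c,a)  [via R0]
    link(c,a)  [fact]
  deriv(a,f)  [via R0]
    link(a,f)  [fact]

round 1: derive deriv(a,a) via R0 from link(a,a)
round 1: derive deriv(a,f) via R0 from link(a,f)
round 1: derive deriv(c,a) via R0 from link(c,a)
round 1: derive deriv(c,j) via R0 from link(c,j)
round 1: derive deriv(d,f) via R0 from link(d,f)
round 1: derive deriv(f,f) via R0 from link(f,f)
round 1: derive deriv(h,d) via R0 from link(h,d)
round 1: derive deriv(h,f) via R0 from link(h,f)
round 1: derive deriv(h,h) via R0 from link(h,h)
round 1: derive deriv(j,f) via R0 from link(j,f)
round 1: derive deriv(j,j) via R0 from link(j,j)
round 2: derive deriv(c,f) via R1 from deriv(c,a), deriv(a,f)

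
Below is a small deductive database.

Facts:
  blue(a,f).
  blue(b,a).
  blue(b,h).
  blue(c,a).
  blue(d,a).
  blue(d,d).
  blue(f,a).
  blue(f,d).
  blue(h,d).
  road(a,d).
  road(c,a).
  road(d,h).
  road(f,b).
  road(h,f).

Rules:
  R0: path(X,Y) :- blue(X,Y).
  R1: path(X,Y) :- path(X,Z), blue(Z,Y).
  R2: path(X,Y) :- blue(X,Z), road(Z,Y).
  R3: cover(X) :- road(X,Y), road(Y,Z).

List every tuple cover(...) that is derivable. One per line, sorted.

round 1: derive cover(a) via R3 from road(a,d), road(d,h)
round 1: derive cover(c) via R3 from road(c,a), road(a,d)
round 1: derive cover(d) via R3 from road(d,h), road(h,f)
round 1: derive cover(h) via R3 from road(h,f), road(f,b)

cover(a)
cover(c)
cover(d)
cover(h)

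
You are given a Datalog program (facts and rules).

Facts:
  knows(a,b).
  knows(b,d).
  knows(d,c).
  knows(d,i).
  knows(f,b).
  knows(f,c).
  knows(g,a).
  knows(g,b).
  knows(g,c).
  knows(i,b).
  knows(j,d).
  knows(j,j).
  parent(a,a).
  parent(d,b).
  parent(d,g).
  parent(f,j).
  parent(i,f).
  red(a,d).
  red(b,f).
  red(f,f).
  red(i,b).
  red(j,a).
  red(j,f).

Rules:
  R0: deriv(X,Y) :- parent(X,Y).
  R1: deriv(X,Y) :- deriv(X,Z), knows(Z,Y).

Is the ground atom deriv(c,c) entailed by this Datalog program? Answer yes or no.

round 1: derive deriv(a,a) via R0 from parent(a,a)
round 1: derive deriv(d,b) via R0 from parent(d,b)
round 1: derive deriv(d,g) via R0 from parent(d,g)
round 1: derive deriv(f,j) via R0 from parent(f,j)
round 1: derive deriv(i,f) via R0 from parent(i,f)
round 2: derive deriv(a,b) via R1 from deriv(a,a), knows(a,b)
round 2: derive deriv(d,a) via R1 from deriv(d,g), knows(g,a)
round 2: derive deriv(d,c) via R1 from deriv(d,g), knows(g,c)
round 2: derive deriv(d,d) via R1 from deriv(d,b), knows(b,d)
round 2: derive deriv(f,d) via R1 from deriv(f,j), knows(j,d)
round 2: derive deriv(i,b) via R1 from deriv(i,f), knows(f,b)
round 2: derive deriv(i,c) via R1 from deriv(i,f), knows(f,c)
round 3: derive deriv(a,d) via R1 from deriv(a,b), knows(b,d)
round 3: derive deriv(d,i) via R1 from deriv(d,d), knows(d,i)
round 3: derive deriv(f,c) via R1 from deriv(f,d), knows(d,c)
round 3: derive deriv(f,i) via R1 from deriv(f,d), knows(d,i)
round 3: derive deriv(i,d) via R1 from deriv(i,b), knows(b,d)
round 4: derive deriv(a,c) via R1 from deriv(a,d), knows(d,c)
round 4: derive deriv(a,i) via R1 from deriv(a,d), knows(d,i)
round 4: derive deriv(f,b) via R1 from deriv(f,i), knows(i,b)
round 4: derive deriv(i,i) via R1 from deriv(i,d), knows(d,i)

no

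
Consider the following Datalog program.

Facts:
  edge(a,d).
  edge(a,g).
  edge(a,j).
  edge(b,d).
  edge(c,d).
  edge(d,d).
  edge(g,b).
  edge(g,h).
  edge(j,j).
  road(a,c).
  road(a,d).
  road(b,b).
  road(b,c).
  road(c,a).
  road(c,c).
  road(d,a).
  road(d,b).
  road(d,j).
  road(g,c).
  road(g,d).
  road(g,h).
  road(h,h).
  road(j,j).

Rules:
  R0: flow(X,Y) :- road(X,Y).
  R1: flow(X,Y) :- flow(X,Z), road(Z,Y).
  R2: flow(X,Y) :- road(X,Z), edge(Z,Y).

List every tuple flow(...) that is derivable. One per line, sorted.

flow(a,a)
flow(a,b)
flow(a,c)
flow(a,d)
flow(a,j)
flow(b,a)
flow(b,b)
flow(b,c)
flow(b,d)
flow(b,j)
flow(c,a)
flow(c,b)
flow(c,c)
flow(c,d)
flow(c,g)
flow(c,h)
flow(c,j)
flow(d,a)
flow(d,b)
flow(d,c)
flow(d,d)
flow(d,g)
flow(d,h)
flow(d,j)
flow(g,a)
flow(g,b)
flow(g,c)
flow(g,d)
flow(g,h)
flow(g,j)
flow(h,h)
flow(j,j)

round 1: derive flow(a,c) via R0 from road(a,c)
round 1: derive flow(a,d) via R0 from road(a,d)
round 1: derive flow(b,b) via R0 from road(b,b)
round 1: derive flow(b,c) via R0 from road(b,c)
round 1: derive flow(c,a) via R0 from road(c,a)
round 1: derive flow(c,c) via R0 from road(c,c)
round 1: derive flow(d,a) via R0 from road(d,a)
round 1: derive flow(d,b) via R0 from road(d,b)
round 1: derive flow(d,j) via R0 from road(d,j)
round 1: derive flow(g,c) via R0 from road(g,c)
round 1: derive flow(g,d) via R0 from road(g,d)
round 1: derive flow(g,h) via R0 from road(g,h)
round 1: derive flow(h,h) via R0 from road(h,h)
round 1: derive flow(j,j) via R0 from road(j,j)
round 1: derive flow(b,d) via R2 from road(b,b), edge(b,d)
round 1: derive flow(c,d) via R2 from road(c,a), edge(a,d)
round 1: derive flow(c,g) via R2 from road(c,a), edge(a,g)
round 1: derive flow(c,j) via R2 from road(c,a), edge(a,j)
round 1: derive flow(d,d) via R2 from road(d,a), edge(a,d)
round 1: derive flow(d,g) via R2 from road(d,a), edge(a,g)
round 2: derive flow(a,a) via R1 from flow(a,c), road(c,a)
round 2: derive flow(a,b) via R1 from flow(a,d), road(d,b)
round 2: derive flow(a,j) via R1 from flow(a,d), road(d,j)
round 2: derive flow(b,a) via R1 from flow(b,c), road(c,a)
round 2: derive flow(b,j) via R1 from flow(b,d), road(d,j)
round 2: derive flow(c,b) via R1 from flow(c,d), road(d,b)
round 2: derive flow(c,h) via R1 from flow(c,g), road(g,h)
round 2: derive flow(d,c) via R1 from flow(d,a), road(a,c)
round 2: derive flow(d,h) via R1 from flow(d,g), road(g,h)
round 2: derive flow(g,a) via R1 from flow(g,c), road(c,a)
round 2: derive flow(g,b) via R1 from flow(g,d), road(d,b)
round 2: derive flow(g,j) via R1 from flow(g,d), road(d,j)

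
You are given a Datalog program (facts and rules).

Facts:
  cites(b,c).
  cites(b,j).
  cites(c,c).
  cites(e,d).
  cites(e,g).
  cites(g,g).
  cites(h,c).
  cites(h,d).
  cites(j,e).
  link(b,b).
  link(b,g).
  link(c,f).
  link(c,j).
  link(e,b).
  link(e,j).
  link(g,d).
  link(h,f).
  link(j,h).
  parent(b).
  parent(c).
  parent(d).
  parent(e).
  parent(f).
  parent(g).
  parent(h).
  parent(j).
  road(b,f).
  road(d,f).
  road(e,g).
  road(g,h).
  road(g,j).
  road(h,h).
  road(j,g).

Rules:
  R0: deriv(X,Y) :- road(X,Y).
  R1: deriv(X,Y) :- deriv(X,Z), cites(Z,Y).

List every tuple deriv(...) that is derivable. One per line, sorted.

round 1: derive deriv(b,f) via R0 from road(b,f)
round 1: derive deriv(d,f) via R0 from road(d,f)
round 1: derive deriv(e,g) via R0 from road(e,g)
round 1: derive deriv(g,h) via R0 from road(g,h)
round 1: derive deriv(g,j) via R0 from road(g,j)
round 1: derive deriv(h,h) via R0 from road(h,h)
round 1: derive deriv(j,g) via R0 from road(j,g)
round 2: derive deriv(g,c) via R1 from deriv(g,h), cites(h,c)
round 2: derive deriv(g,d) via R1 from deriv(g,h), cites(h,d)
round 2: derive deriv(g,e) via R1 from deriv(g,j), cites(j,e)
round 2: derive deriv(h,c) via R1 from deriv(h,h), cites(h,c)
round 2: derive deriv(h,d) via R1 from deriv(h,h), cites(h,d)
round 3: derive deriv(g,g) via R1 from deriv(g,e), cites(e,g)

deriv(b,f)
deriv(d,f)
deriv(e,g)
deriv(g,c)
deriv(g,d)
deriv(g,e)
deriv(g,g)
deriv(g,h)
deriv(g,j)
deriv(h,c)
deriv(h,d)
deriv(h,h)
deriv(j,g)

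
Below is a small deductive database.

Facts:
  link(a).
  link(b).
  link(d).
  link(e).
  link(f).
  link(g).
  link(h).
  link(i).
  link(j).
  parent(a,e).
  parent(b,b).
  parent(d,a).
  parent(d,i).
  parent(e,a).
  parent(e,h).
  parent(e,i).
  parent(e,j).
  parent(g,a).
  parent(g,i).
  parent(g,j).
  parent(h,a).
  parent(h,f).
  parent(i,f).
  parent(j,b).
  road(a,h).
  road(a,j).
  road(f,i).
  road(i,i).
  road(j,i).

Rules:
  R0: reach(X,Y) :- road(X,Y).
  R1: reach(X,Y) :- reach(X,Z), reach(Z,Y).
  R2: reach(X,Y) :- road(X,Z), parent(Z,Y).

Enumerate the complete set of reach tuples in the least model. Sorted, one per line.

reach(a,a)
reach(a,b)
reach(a,f)
reach(a,h)
reach(a,i)
reach(a,j)
reach(f,f)
reach(f,i)
reach(i,f)
reach(i,i)
reach(j,f)
reach(j,i)

round 1: derive reach(a,h) via R0 from road(a,h)
round 1: derive reach(a,j) via R0 from road(a,j)
round 1: derive reach(f,i) via R0 from road(f,i)
round 1: derive reach(i,i) via R0 from road(i,i)
round 1: derive reach(j,i) via R0 from road(j,i)
round 1: derive reach(a,a) via R2 from road(a,h), parent(h,a)
round 1: derive reach(a,b) via R2 from road(a,j), parent(j,b)
round 1: derive reach(a,f) via R2 from road(a,h), parent(h,f)
round 1: derive reach(f,f) via R2 from road(f,i), parent(i,f)
round 1: derive reach(i,f) via R2 from road(i,i), parent(i,f)
round 1: derive reach(j,f) via R2 from road(j,i), parent(i,f)
round 2: derive reach(a,i) via R1 from reach(a,f), reach(f,i)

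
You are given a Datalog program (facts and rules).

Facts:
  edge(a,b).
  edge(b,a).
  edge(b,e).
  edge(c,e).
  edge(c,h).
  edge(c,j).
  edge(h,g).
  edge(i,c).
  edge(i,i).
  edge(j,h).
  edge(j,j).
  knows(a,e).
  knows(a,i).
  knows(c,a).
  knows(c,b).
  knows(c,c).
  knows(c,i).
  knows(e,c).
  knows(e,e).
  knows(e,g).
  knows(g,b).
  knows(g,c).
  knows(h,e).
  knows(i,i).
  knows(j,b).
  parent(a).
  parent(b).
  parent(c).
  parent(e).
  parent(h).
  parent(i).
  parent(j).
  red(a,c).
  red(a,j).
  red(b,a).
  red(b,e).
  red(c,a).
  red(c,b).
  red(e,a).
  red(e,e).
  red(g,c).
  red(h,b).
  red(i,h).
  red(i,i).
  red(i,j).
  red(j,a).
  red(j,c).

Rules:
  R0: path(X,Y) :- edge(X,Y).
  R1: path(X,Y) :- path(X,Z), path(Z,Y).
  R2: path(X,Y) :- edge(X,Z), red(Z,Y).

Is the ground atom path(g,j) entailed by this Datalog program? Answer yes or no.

round 1: derive path(a,b) via R0 from edge(a,b)
round 1: derive path(b,a) via R0 from edge(b,a)
round 1: derive path(b,e) via R0 from edge(b,e)
round 1: derive path(c,e) via R0 from edge(c,e)
round 1: derive path(c,h) via R0 from edge(c,h)
round 1: derive path(c,j) via R0 from edge(c,j)
round 1: derive path(h,g) via R0 from edge(h,g)
round 1: derive path(i,c) via R0 from edge(i,c)
round 1: derive path(i,i) via R0 from edge(i,i)
round 1: derive path(j,h) via R0 from edge(j,h)
round 1: derive path(j,j) via R0 from edge(j,j)
round 1: derive path(a,a) via R2 from edge(a,b), red(b,a)
round 1: derive path(a,e) via R2 from edge(a,b), red(b,e)
round 1: derive path(b,c) via R2 from edge(b,a), red(a,c)
round 1: derive path(b,j) via R2 from edge(b,a), red(a,j)
round 1: derive path(c,a) via R2 from edge(c,e), red(e,a)
round 1: derive path(c,b) via R2 from edge(c,h), red(h,b)
round 1: derive path(c,c) via R2 from edge(c,j), red(j,c)
round 1: derive path(h,c) via R2 from edge(h,g), red(g,c)
round 1: derive path(i,a) via R2 from edge(i,c), red(c,a)
round 1: derive path(i,b) via R2 from edge(i,c), red(c,b)
round 1: derive path(i,h) via R2 from edge(i,i), red(i,h)
round 1: derive path(i,j) via R2 from edge(i,i), red(i,j)
round 1: derive path(j,a) via R2 from edge(j,j), red(j,a)
round 1: derive path(j,b) via R2 from edge(j,h), red(h,b)
round 1: derive path(j,c) via R2 from edge(j,j), red(j,c)
round 2: derive path(a,c) via R1 from path(a,b), path(b,c)
round 2: derive path(a,j) via R1 from path(a,b), path(b,j)
round 2: derive path(b,b) via R1 from path(b,a), path(a,b)
round 2: derive path(b,h) via R1 from path(b,c), path(c,h)
round 2: derive path(c,g) via R1 from path(c,h), path(h,g)
round 2: derive path(h,a) via R1 from path(h,c), path(c,a)
round 2: derive path(h,b) via R1 from path(h,c), path(c,b)
round 2: derive path(h,e) via R1 from path(h,c), path(c,e)
round 2: derive path(h,h) via R1 from path(h,c), path(c,h)
round 2: derive path(h,j) via R1 from path(h,c), path(c,j)
round 2: derive path(i,e) via R1 from path(i,a), path(a,e)
round 2: derive path(i,g) via R1 from path(i,h), path(h,g)
round 2: derive path(j,e) via R1 from path(j,a), path(a,e)
round 2: derive path(j,g) via R1 from path(j,h), path(h,g)
round 3: derive path(a,g) via R1 from path(a,c), path(c,g)
round 3: derive path(a,h) via R1 from path(a,b), path(b,h)
round 3: derive path(b,g) via R1 from path(b,c), path(c,g)

no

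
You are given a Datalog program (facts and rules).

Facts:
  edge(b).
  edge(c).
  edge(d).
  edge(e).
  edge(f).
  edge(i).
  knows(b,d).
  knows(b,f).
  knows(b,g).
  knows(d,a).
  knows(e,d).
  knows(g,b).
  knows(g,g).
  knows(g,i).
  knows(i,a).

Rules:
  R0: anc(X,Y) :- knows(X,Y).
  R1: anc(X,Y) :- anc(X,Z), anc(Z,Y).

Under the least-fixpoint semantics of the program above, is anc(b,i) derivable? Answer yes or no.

round 1: derive anc(b,d) via R0 from knows(b,d)
round 1: derive anc(b,f) via R0 from knows(b,f)
round 1: derive anc(b,g) via R0 from knows(b,g)
round 1: derive anc(d,a) via R0 from knows(d,a)
round 1: derive anc(e,d) via R0 from knows(e,d)
round 1: derive anc(g,b) via R0 from knows(g,b)
round 1: derive anc(g,g) via R0 from knows(g,g)
round 1: derive anc(g,i) via R0 from knows(g,i)
round 1: derive anc(i,a) via R0 from knows(i,a)
round 2: derive anc(b,a) via R1 from anc(b,d), anc(d,a)
round 2: derive anc(b,b) via R1 from anc(b,g), anc(g,b)
round 2: derive anc(b,i) via R1 from anc(b,g), anc(g,i)
round 2: derive anc(e,a) via R1 from anc(e,d), anc(d,a)
round 2: derive anc(g,a) via R1 from anc(g,i), anc(i,a)
round 2: derive anc(g,d) via R1 from anc(g,b), anc(b,d)
round 2: derive anc(g,f) via R1 from anc(g,b), anc(b,f)

yes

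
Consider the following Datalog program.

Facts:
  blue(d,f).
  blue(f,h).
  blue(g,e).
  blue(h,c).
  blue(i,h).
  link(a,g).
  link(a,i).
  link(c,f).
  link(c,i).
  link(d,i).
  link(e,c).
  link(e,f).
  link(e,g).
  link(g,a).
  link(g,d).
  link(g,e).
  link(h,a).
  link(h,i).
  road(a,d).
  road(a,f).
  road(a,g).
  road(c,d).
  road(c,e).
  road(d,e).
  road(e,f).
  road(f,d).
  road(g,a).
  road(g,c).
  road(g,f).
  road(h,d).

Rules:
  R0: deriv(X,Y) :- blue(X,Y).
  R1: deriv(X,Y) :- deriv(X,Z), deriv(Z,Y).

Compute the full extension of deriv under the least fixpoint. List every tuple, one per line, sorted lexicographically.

deriv(d,c)
deriv(d,f)
deriv(d,h)
deriv(f,c)
deriv(f,h)
deriv(g,e)
deriv(h,c)
deriv(i,c)
deriv(i,h)

round 1: derive deriv(d,f) via R0 from blue(d,f)
round 1: derive deriv(f,h) via R0 from blue(f,h)
round 1: derive deriv(g,e) via R0 from blue(g,e)
round 1: derive deriv(h,c) via R0 from blue(h,c)
round 1: derive deriv(i,h) via R0 from blue(i,h)
round 2: derive deriv(d,h) via R1 from deriv(d,f), deriv(f,h)
round 2: derive deriv(f,c) via R1 from deriv(f,h), deriv(h,c)
round 2: derive deriv(i,c) via R1 from deriv(i,h), deriv(h,c)
round 3: derive deriv(d,c) via R1 from deriv(d,f), deriv(f,c)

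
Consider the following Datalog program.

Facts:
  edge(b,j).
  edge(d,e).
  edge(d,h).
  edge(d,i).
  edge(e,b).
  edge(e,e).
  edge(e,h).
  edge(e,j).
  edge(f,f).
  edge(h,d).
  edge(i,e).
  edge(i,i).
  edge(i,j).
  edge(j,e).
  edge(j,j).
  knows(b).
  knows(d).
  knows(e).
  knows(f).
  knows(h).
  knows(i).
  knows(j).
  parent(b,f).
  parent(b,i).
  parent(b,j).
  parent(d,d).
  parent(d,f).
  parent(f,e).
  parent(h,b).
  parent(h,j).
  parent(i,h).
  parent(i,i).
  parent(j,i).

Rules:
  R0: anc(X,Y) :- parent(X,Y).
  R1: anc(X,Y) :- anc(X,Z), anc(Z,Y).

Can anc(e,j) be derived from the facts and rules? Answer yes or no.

no

round 1: derive anc(b,f) via R0 from parent(b,f)
round 1: derive anc(b,i) via R0 from parent(b,i)
round 1: derive anc(b,j) via R0 from parent(b,j)
round 1: derive anc(d,d) via R0 from parent(d,d)
round 1: derive anc(d,f) via R0 from parent(d,f)
round 1: derive anc(f,e) via R0 from parent(f,e)
round 1: derive anc(h,b) via R0 from parent(h,b)
round 1: derive anc(h,j) via R0 from parent(h,j)
round 1: derive anc(i,h) via R0 from parent(i,h)
round 1: derive anc(i,i) via R0 from parent(i,i)
round 1: derive anc(j,i) via R0 from parent(j,i)
round 2: derive anc(b,e) via R1 from anc(b,f), anc(f,e)
round 2: derive anc(b,h) via R1 from anc(b,i), anc(i,h)
round 2: derive anc(d,e) via R1 from anc(d,f), anc(f,e)
round 2: derive anc(h,f) via R1 from anc(h,b), anc(b,f)
round 2: derive anc(h,i) via R1 from anc(h,b), anc(b,i)
round 2: derive anc(i,b) via R1 from anc(i,h), anc(h,b)
round 2: derive anc(i,j) via R1 from anc(i,h), anc(h,j)
round 2: derive anc(j,h) via R1 from anc(j,i), anc(i,h)
round 3: derive anc(b,b) via R1 from anc(b,h), anc(h,b)
round 3: derive anc(h,e) via R1 from anc(h,b), anc(b,e)
round 3: derive anc(h,h) via R1 from anc(h,b), anc(b,h)
round 3: derive anc(i,e) via R1 from anc(i,b), anc(b,e)
round 3: derive anc(i,f) via R1 from anc(i,b), anc(b,f)
round 3: derive anc(j,b) via R1 from anc(j,h), anc(h,b)
round 3: derive anc(j,f) via R1 from anc(j,h), anc(h,f)
round 3: derive anc(j,j) via R1 from anc(j,h), anc(h,j)
round 4: derive anc(j,e) via R1 from anc(j,b), anc(b,e)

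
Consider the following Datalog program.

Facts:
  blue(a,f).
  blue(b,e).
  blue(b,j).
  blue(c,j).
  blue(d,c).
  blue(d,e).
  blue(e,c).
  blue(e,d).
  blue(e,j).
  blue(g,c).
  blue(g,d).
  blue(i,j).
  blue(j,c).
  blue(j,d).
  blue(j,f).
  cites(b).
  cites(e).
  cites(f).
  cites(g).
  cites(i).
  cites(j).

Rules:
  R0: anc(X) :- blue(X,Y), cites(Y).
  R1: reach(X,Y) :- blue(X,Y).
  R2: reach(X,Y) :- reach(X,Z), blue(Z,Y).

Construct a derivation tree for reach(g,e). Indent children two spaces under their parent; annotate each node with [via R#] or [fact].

round 1: derive reach(a,f) via R1 from blue(a,f)
round 1: derive reach(b,e) via R1 from blue(b,e)
round 1: derive reach(b,j) via R1 from blue(b,j)
round 1: derive reach(c,j) via R1 from blue(c,j)
round 1: derive reach(d,c) via R1 from blue(d,c)
round 1: derive reach(d,e) via R1 from blue(d,e)
round 1: derive reach(e,c) via R1 from blue(e,c)
round 1: derive reach(e,d) via R1 from blue(e,d)
round 1: derive reach(e,j) via R1 from blue(e,j)
round 1: derive reach(g,c) via R1 from blue(g,c)
round 1: derive reach(g,d) via R1 from blue(g,d)
round 1: derive reach(i,j) via R1 from blue(i,j)
round 1: derive reach(j,c) via R1 from blue(j,c)
round 1: derive reach(j,d) via R1 from blue(j,d)
round 1: derive reach(j,f) via R1 from blue(j,f)
round 2: derive reach(b,c) via R2 from reach(b,e), blue(e,c)
round 2: derive reach(b,d) via R2 from reach(b,e), blue(e,d)
round 2: derive reach(b,f) via R2 from reach(b,j), blue(j,f)
round 2: derive reach(c,c) via R2 from reach(c,j), blue(j,c)
round 2: derive reach(c,d) via R2 from reach(c,j), blue(j,d)
round 2: derive reach(c,f) via R2 from reach(c,j), blue(j,f)
round 2: derive reach(d,d) via R2 from reach(d,e), blue(e,d)
round 2: derive reach(d,j) via R2 from reach(d,c), blue(c,j)
round 2: derive reach(e,e) via R2 from reach(e,d), blue(d,e)
round 2: derive reach(e,f) via R2 from reach(e,j), blue(j,f)
round 2: derive reach(g,e) via R2 from reach(g,d), blue(d,e)
round 2: derive reach(g,j) via R2 from reach(g,c), blue(c,j)
round 2: derive reach(i,c) via R2 from reach(i,j), blue(j,c)
round 2: derive reach(i,d) via R2 from reach(i,j), blue(j,d)
round 2: derive reach(i,f) via R2 from reach(i,j), blue(j,f)
round 2: derive reach(j,e) via R2 from reach(j,d), blue(d,e)
round 2: derive reach(j,j) via R2 from reach(j,c), blue(c,j)
round 3: derive reach(c,e) via R2 from reach(c,d), blue(d,e)
round 3: derive reach(d,f) via R2 from reach(d,j), blue(j,f)
round 3: derive reach(g,f) via R2 from reach(g,j), blue(j,f)
round 3: derive reach(i,e) via R2 from reach(i,d), blue(d,e)

reach(g,e)  [via R2]
  reach(g,d)  [via R1]
    blue(g,d)  [fact]
  blue(d,e)  [fact]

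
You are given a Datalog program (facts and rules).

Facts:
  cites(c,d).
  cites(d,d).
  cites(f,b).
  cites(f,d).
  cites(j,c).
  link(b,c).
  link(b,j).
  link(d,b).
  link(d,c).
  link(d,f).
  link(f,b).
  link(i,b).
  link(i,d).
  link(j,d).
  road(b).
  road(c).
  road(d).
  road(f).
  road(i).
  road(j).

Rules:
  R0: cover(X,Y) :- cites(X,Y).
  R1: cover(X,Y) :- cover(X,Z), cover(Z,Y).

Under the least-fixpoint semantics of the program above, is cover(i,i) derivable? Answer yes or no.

no

round 1: derive cover(c,d) via R0 from cites(c,d)
round 1: derive cover(d,d) via R0 from cites(d,d)
round 1: derive cover(f,b) via R0 from cites(f,b)
round 1: derive cover(f,d) via R0 from cites(f,d)
round 1: derive cover(j,c) via R0 from cites(j,c)
round 2: derive cover(j,d) via R1 from cover(j,c), cover(c,d)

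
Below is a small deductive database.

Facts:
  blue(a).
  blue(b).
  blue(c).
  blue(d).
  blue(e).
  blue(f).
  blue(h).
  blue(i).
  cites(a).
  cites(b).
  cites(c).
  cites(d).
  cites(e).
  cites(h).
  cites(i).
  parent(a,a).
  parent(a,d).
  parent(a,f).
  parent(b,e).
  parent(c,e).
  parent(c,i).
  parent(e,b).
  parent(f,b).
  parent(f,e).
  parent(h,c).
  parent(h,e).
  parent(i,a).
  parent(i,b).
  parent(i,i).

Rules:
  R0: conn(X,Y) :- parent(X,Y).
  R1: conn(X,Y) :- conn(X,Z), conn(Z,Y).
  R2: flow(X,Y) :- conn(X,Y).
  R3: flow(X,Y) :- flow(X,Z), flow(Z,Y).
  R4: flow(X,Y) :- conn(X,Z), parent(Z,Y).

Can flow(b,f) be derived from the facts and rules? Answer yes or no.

round 1: derive conn(a,a) via R0 from parent(a,a)
round 1: derive conn(a,d) via R0 from parent(a,d)
round 1: derive conn(a,f) via R0 from parent(a,f)
round 1: derive conn(b,e) via R0 from parent(b,e)
round 1: derive conn(c,e) via R0 from parent(c,e)
round 1: derive conn(c,i) via R0 from parent(c,i)
round 1: derive conn(e,b) via R0 from parent(e,b)
round 1: derive conn(f,b) via R0 from parent(f,b)
round 1: derive conn(f,e) via R0 from parent(f,e)
round 1: derive conn(h,c) via R0 from parent(h,c)
round 1: derive conn(h,e) via R0 from parent(h,e)
round 1: derive conn(i,a) via R0 from parent(i,a)
round 1: derive conn(i,b) via R0 from parent(i,b)
round 1: derive conn(i,i) via R0 from parent(i,i)
round 2: derive conn(a,b) via R1 from conn(a,f), conn(f,b)
round 2: derive conn(a,e) via R1 from conn(a,f), conn(f,e)
round 2: derive conn(b,b) via R1 from conn(b,e), conn(e,b)
round 2: derive conn(c,a) via R1 from conn(c,i), conn(i,a)
round 2: derive conn(c,b) via R1 from conn(c,e), conn(e,b)
round 2: derive conn(e,e) via R1 from conn(e,b), conn(b,e)
round 2: derive conn(h,b) via R1 from conn(h,e), conn(e,b)
round 2: derive conn(h,i) via R1 from conn(h,c), conn(c,i)
round 2: derive conn(i,d) via R1 from conn(i,a), conn(a,d)
round 2: derive conn(i,e) via R1 from conn(i,b), conn(b,e)
round 2: derive conn(i,f) via R1 from conn(i,a), conn(a,f)
round 2: derive flow(a,a) via R2 from conn(a,a)
round 2: derive flow(a,d) via R2 from conn(a,d)
round 2: derive flow(a,f) via R2 from conn(a,f)
round 2: derive flow(b,e) via R2 from conn(b,e)
round 2: derive flow(c,e) via R2 from conn(c,e)
round 2: derive flow(c,i) via R2 from conn(c,i)
round 2: derive flow(e,b) via R2 from conn(e,b)
round 2: derive flow(f,b) via R2 from conn(f,b)
round 2: derive flow(f,e) via R2 from conn(f,e)
round 2: derive flow(h,c) via R2 from conn(h,c)
round 2: derive flow(h,e) via R2 from conn(h,e)
round 2: derive flow(i,a) via R2 from conn(i,a)
round 2: derive flow(i,b) via R2 from conn(i,b)
round 2: derive flow(i,i) via R2 from conn(i,i)
round 2: derive flow(a,b) via R4 from conn(a,f), parent(f,b)
round 2: derive flow(a,e) via R4 from conn(a,f), parent(f,e)
round 2: derive flow(b,b) via R4 from conn(b,e), parent(e,b)
round 2: derive flow(c,a) via R4 from conn(c,i), parent(i,a)
round 2: derive flow(c,b) via R4 from conn(c,e), parent(e,b)
round 2: derive flow(e,e) via R4 from conn(e,b), parent(b,e)
round 2: derive flow(h,b) via R4 from conn(h,e), parent(e,b)
round 2: derive flow(h,i) via R4 from conn(h,c), parent(c,i)
round 2: derive flow(i,d) via R4 from conn(i,a), parent(a,d)
round 2: derive flow(i,e) via R4 from conn(i,b), parent(b,e)
round 2: derive flow(i,f) via R4 from conn(i,a), parent(a,f)
round 3: derive conn(c,d) via R1 from conn(c,a), conn(a,d)
round 3: derive conn(c,f) via R1 from conn(c,a), conn(a,f)
round 3: derive conn(h,a) via R1 from conn(h,c), conn(c,a)
round 3: derive conn(h,d) via R1 from conn(h,i), conn(i,d)
round 3: derive conn(h,f) via R1 from conn(h,i), conn(i,f)
round 3: derive flow(c,d) via R3 from flow(c,a), flow(a,d)
round 3: derive flow(c,f) via R3 from flow(c,a), flow(a,f)
round 3: derive flow(h,a) via R3 from flow(h,c), flow(c,a)
round 3: derive flow(h,d) via R3 from flow(h,i), flow(i,d)
round 3: derive flow(h,f) via R3 from flow(h,i), flow(i,f)

no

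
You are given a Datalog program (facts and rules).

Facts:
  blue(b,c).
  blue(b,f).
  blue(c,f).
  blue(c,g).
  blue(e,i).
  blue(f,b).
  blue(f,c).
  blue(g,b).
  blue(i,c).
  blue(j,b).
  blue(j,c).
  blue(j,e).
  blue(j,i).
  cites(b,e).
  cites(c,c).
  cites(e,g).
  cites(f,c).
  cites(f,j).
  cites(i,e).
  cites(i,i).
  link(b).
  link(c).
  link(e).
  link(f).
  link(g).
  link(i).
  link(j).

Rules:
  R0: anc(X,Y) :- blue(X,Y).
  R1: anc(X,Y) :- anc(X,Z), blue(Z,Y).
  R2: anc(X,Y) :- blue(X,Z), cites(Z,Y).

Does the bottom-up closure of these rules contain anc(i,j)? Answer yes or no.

no

round 1: derive anc(b,c) via R0 from blue(b,c)
round 1: derive anc(b,f) via R0 from blue(b,f)
round 1: derive anc(c,f) via R0 from blue(c,f)
round 1: derive anc(c,g) via R0 from blue(c,g)
round 1: derive anc(e,i) via R0 from blue(e,i)
round 1: derive anc(f,b) via R0 from blue(f,b)
round 1: derive anc(f,c) via R0 from blue(f,c)
round 1: derive anc(g,b) via R0 from blue(g,b)
round 1: derive anc(i,c) via R0 from blue(i,c)
round 1: derive anc(j,b) via R0 from blue(j,b)
round 1: derive anc(j,c) via R0 from blue(j,c)
round 1: derive anc(j,e) via R0 from blue(j,e)
round 1: derive anc(j,i) via R0 from blue(j,i)
round 1: derive anc(b,j) via R2 from blue(b,f), cites(f,j)
round 1: derive anc(c,c) via R2 from blue(c,f), cites(f,c)
round 1: derive anc(c,j) via R2 from blue(c,f), cites(f,j)
round 1: derive anc(e,e) via R2 from blue(e,i), cites(i,e)
round 1: derive anc(f,e) via R2 from blue(f,b), cites(b,e)
round 1: derive anc(g,e) via R2 from blue(g,b), cites(b,e)
round 1: derive anc(j,g) via R2 from blue(j,e), cites(e,g)
round 2: derive anc(b,b) via R1 from anc(b,f), blue(f,b)
round 2: derive anc(b,e) via R1 from anc(b,j), blue(j,e)
round 2: derive anc(b,g) via R1 from anc(b,c), blue(c,g)
round 2: derive anc(b,i) via R1 from anc(b,j), blue(j,i)
round 2: derive anc(c,b) via R1 from anc(c,f), blue(f,b)
round 2: derive anc(c,e) via R1 from anc(c,j), blue(j,e)
round 2: derive anc(c,i) via R1 from anc(c,j), blue(j,i)
round 2: derive anc(e,c) via R1 from anc(e,i), blue(i,c)
round 2: derive anc(f,f) via R1 from anc(f,b), blue(b,f)
round 2: derive anc(f,g) via R1 from anc(f,c), blue(c,g)
round 2: derive anc(f,i) via R1 from anc(f,e), blue(e,i)
round 2: derive anc(g,c) via R1 from anc(g,b), blue(b,c)
round 2: derive anc(g,f) via R1 from anc(g,b), blue(b,f)
round 2: derive anc(g,i) via R1 from anc(g,e), blue(e,i)
round 2: derive anc(i,f) via R1 from anc(i,c), blue(c,f)
round 2: derive anc(i,g) via R1 from anc(i,c), blue(c,g)
round 2: derive anc(j,f) via R1 from anc(j,b), blue(b,f)
round 3: derive anc(e,f) via R1 from anc(e,c), blue(c,f)
round 3: derive anc(e,g) via R1 from anc(e,c), blue(c,g)
round 3: derive anc(g,g) via R1 from anc(g,c), blue(c,g)
round 3: derive anc(i,b) via R1 from anc(i,f), blue(f,b)
round 4: derive anc(e,b) via R1 from anc(e,f), blue(f,b)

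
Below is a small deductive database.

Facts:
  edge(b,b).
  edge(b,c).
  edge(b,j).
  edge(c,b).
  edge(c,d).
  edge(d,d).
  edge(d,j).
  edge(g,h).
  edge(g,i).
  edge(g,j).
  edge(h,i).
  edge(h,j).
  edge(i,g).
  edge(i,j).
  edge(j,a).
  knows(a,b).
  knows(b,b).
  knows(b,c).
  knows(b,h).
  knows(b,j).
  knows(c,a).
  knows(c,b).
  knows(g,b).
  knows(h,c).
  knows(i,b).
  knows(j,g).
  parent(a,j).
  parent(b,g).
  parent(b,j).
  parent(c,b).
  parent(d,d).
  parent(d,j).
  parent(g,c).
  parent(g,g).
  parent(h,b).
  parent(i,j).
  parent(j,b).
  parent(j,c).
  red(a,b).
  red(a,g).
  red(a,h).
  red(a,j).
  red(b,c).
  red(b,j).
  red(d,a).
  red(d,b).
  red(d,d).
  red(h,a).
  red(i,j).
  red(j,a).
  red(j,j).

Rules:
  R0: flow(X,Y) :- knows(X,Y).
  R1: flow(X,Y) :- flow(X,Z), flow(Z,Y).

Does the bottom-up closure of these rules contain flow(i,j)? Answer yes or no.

round 1: derive flow(a,b) via R0 from knows(a,b)
round 1: derive flow(b,b) via R0 from knows(b,b)
round 1: derive flow(b,c) via R0 from knows(b,c)
round 1: derive flow(b,h) via R0 from knows(b,h)
round 1: derive flow(b,j) via R0 from knows(b,j)
round 1: derive flow(c,a) via R0 from knows(c,a)
round 1: derive flow(c,b) via R0 from knows(c,b)
round 1: derive flow(g,b) via R0 from knows(g,b)
round 1: derive flow(h,c) via R0 from knows(h,c)
round 1: derive flow(i,b) via R0 from knows(i,b)
round 1: derive flow(j,g) via R0 from knows(j,g)
round 2: derive flow(a,c) via R1 from flow(a,b), flow(b,c)
round 2: derive flow(a,h) via R1 from flow(a,b), flow(b,h)
round 2: derive flow(a,j) via R1 from flow(a,b), flow(b,j)
round 2: derive flow(b,a) via R1 from flow(b,c), flow(c,a)
round 2: derive flow(b,g) via R1 from flow(b,j), flow(j,g)
round 2: derive flow(c,c) via R1 from flow(c,b), flow(b,c)
round 2: derive flow(c,h) via R1 from flow(c,b), flow(b,h)
round 2: derive flow(c,j) via R1 from flow(c,b), flow(b,j)
round 2: derive flow(g,c) via R1 from flow(g,b), flow(b,c)
round 2: derive flow(g,h) via R1 from flow(g,b), flow(b,h)
round 2: derive flow(g,j) via R1 from flow(g,b), flow(b,j)
round 2: derive flow(h,a) via R1 from flow(h,c), flow(c,a)
round 2: derive flow(h,b) via R1 from flow(h,c), flow(c,b)
round 2: derive flow(i,c) via R1 from flow(i,b), flow(b,c)
round 2: derive flow(i,h) via R1 from flow(i,b), flow(b,h)
round 2: derive flow(i,j) via R1 from flow(i,b), flow(b,j)
round 2: derive flow(j,b) via R1 from flow(j,g), flow(g,b)
round 3: derive flow(a,a) via R1 from flow(a,b), flow(b,a)
round 3: derive flow(a,g) via R1 from flow(a,b), flow(b,g)
round 3: derive flow(c,g) via R1 from flow(c,b), flow(b,g)
round 3: derive flow(g,a) via R1 from flow(g,b), flow(b,a)
round 3: derive flow(g,g) via R1 from flow(g,b), flow(b,g)
round 3: derive flow(h,g) via R1 from flow(h,b), flow(b,g)
round 3: derive flow(h,h) via R1 from flow(h,a), flow(a,h)
round 3: derive flow(h,j) via R1 from flow(h,a), flow(a,j)
round 3: derive flow(i,a) via R1 from flow(i,b), flow(b,a)
round 3: derive flow(i,g) via R1 from flow(i,b), flow(b,g)
round 3: derive flow(j,a) via R1 from flow(j,b), flow(b,a)
round 3: derive flow(j,c) via R1 from flow(j,b), flow(b,c)
round 3: derive flow(j,h) via R1 from flow(j,b), flow(b,h)
round 3: derive flow(j,j) via R1 from flow(j,b), flow(b,j)

yes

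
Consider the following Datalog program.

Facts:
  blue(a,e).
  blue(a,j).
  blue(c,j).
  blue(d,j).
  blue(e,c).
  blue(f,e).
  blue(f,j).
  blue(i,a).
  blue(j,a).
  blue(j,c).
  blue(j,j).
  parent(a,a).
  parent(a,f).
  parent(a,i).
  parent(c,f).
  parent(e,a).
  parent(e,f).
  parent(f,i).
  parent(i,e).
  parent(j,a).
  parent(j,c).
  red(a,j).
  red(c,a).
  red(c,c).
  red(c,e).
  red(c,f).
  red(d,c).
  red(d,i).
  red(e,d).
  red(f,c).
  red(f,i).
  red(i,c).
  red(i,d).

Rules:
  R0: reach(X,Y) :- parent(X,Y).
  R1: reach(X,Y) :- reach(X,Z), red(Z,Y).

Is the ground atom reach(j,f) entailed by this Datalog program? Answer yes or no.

round 1: derive reach(a,a) via R0 from parent(a,a)
round 1: derive reach(a,f) via R0 from parent(a,f)
round 1: derive reach(a,i) via R0 from parent(a,i)
round 1: derive reach(c,f) via R0 from parent(c,f)
round 1: derive reach(e,a) via R0 from parent(e,a)
round 1: derive reach(e,f) via R0 from parent(e,f)
round 1: derive reach(f,i) via R0 from parent(f,i)
round 1: derive reach(i,e) via R0 from parent(i,e)
round 1: derive reach(j,a) via R0 from parent(j,a)
round 1: derive reach(j,c) via R0 from parent(j,c)
round 2: derive reach(a,c) via R1 from reach(a,f), red(f,c)
round 2: derive reach(a,d) via R1 from reach(a,i), red(i,d)
round 2: derive reach(a,j) via R1 from reach(a,a), red(a,j)
round 2: derive reach(c,c) via R1 from reach(c,f), red(f,c)
round 2: derive reach(c,i) via R1 from reach(c,f), red(f,i)
round 2: derive reach(e,c) via R1 from reach(e,f), red(f,c)
round 2: derive reach(e,i) via R1 from reach(e,f), red(f,i)
round 2: derive reach(e,j) via R1 from reach(e,a), red(a,j)
round 2: derive reach(f,c) via R1 from reach(f,i), red(i,c)
round 2: derive reach(f,d) via R1 from reach(f,i), red(i,d)
round 2: derive reach(i,d) via R1 from reach(i,e), red(e,d)
round 2: derive reach(j,e) via R1 from reach(j,c), red(c,e)
round 2: derive reach(j,f) via R1 from reach(j,c), red(c,f)
round 2: derive reach(j,j) via R1 from reach(j,a), red(a,j)
round 3: derive reach(a,e) via R1 from reach(a,c), red(c,e)
round 3: derive reach(c,a) via R1 from reach(c,c), red(c,a)
round 3: derive reach(c,d) via R1 from reach(c,i), red(i,d)
round 3: derive reach(c,e) via R1 from reach(c,c), red(c,e)
round 3: derive reach(e,d) via R1 from reach(e,i), red(i,d)
round 3: derive reach(e,e) via R1 from reach(e,c), red(c,e)
round 3: derive reach(f,a) via R1 from reach(f,c), red(c,a)
round 3: derive reach(f,e) via R1 from reach(f,c), red(c,e)
round 3: derive reach(f,f) via R1 from reach(f,c), red(c,f)
round 3: derive reach(i,c) via R1 from reach(i,d), red(d,c)
round 3: derive reach(i,i) via R1 from reach(i,d), red(d,i)
round 3: derive reach(j,d) via R1 from reach(j,e), red(e,d)
round 3: derive reach(j,i) via R1 from reach(j,f), red(f,i)
round 4: derive reach(c,j) via R1 from reach(c,a), red(a,j)
round 4: derive reach(f,j) via R1 from reach(f,a), red(a,j)
round 4: derive reach(i,a) via R1 from reach(i,c), red(c,a)
round 4: derive reach(i,f) via R1 from reach(i,c), red(c,f)
round 5: derive reach(i,j) via R1 from reach(i,a), red(a,j)

yes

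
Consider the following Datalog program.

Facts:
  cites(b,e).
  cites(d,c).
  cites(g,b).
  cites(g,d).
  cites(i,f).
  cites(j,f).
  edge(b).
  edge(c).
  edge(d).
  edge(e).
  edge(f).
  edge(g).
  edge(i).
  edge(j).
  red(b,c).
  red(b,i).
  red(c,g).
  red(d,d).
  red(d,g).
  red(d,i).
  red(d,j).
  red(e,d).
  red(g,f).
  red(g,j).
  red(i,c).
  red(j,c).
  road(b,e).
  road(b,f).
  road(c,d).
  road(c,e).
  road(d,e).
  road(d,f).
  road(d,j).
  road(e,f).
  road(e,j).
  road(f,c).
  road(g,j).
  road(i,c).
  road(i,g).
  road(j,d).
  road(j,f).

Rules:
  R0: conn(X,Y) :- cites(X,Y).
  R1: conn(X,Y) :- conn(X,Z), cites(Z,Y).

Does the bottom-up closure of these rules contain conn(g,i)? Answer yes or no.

round 1: derive conn(b,e) via R0 from cites(b,e)
round 1: derive conn(d,c) via R0 from cites(d,c)
round 1: derive conn(g,b) via R0 from cites(g,b)
round 1: derive conn(g,d) via R0 from cites(g,d)
round 1: derive conn(i,f) via R0 from cites(i,f)
round 1: derive conn(j,f) via R0 from cites(j,f)
round 2: derive conn(g,c) via R1 from conn(g,d), cites(d,c)
round 2: derive conn(g,e) via R1 from conn(g,b), cites(b,e)

no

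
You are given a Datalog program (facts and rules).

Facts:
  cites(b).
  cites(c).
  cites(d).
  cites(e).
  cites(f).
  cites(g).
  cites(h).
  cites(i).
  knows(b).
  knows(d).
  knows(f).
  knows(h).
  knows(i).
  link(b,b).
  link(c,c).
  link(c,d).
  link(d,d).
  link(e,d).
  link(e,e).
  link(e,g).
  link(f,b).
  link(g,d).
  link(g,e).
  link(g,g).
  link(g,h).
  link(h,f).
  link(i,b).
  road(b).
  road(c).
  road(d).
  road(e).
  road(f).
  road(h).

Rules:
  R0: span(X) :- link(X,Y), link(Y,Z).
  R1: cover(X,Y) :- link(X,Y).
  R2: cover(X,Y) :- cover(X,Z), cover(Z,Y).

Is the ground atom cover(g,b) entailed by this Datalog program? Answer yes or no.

round 1: derive cover(b,b) via R1 from link(b,b)
round 1: derive cover(c,c) via R1 from link(c,c)
round 1: derive cover(c,d) via R1 from link(c,d)
round 1: derive cover(d,d) via R1 from link(d,d)
round 1: derive cover(e,d) via R1 from link(e,d)
round 1: derive cover(e,e) via R1 from link(e,e)
round 1: derive cover(e,g) via R1 from link(e,g)
round 1: derive cover(f,b) via R1 from link(f,b)
round 1: derive cover(g,d) via R1 from link(g,d)
round 1: derive cover(g,e) via R1 from link(g,e)
round 1: derive cover(g,g) via R1 from link(g,g)
round 1: derive cover(g,h) via R1 from link(g,h)
round 1: derive cover(h,f) via R1 from link(h,f)
round 1: derive cover(i,b) via R1 from link(i,b)
round 2: derive cover(e,h) via R2 from cover(e,g), cover(g,h)
round 2: derive cover(g,f) via R2 from cover(g,h), cover(h,f)
round 2: derive cover(h,b) via R2 from cover(h,f), cover(f,b)
round 3: derive cover(e,b) via R2 from cover(e,h), cover(h,b)
round 3: derive cover(e,f) via R2 from cover(e,g), cover(g,f)
round 3: derive cover(g,b) via R2 from cover(g,f), cover(f,b)

yes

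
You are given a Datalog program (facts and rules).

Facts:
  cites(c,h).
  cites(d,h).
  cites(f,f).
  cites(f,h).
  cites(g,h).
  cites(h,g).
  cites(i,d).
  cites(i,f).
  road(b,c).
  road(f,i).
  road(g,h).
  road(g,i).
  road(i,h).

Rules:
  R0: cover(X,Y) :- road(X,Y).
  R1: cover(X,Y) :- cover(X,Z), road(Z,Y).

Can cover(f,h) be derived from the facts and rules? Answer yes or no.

round 1: derive cover(b,c) via R0 from road(b,c)
round 1: derive cover(f,i) via R0 from road(f,i)
round 1: derive cover(g,h) via R0 from road(g,h)
round 1: derive cover(g,i) via R0 from road(g,i)
round 1: derive cover(i,h) via R0 from road(i,h)
round 2: derive cover(f,h) via R1 from cover(f,i), road(i,h)

yes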